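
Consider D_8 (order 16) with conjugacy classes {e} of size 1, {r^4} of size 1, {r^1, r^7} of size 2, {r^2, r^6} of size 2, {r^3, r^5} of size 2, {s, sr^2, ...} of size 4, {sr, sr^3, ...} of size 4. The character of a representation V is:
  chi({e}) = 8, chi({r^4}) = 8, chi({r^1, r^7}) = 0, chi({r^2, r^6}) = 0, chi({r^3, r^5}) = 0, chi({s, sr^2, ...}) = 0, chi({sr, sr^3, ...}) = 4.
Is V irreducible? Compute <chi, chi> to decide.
Not irreducible (reducible): <chi, chi> = 12 > 1.

<chi, chi> = (1/|G|) sum_C |C| * |chi(C)|^2 = (1/16)[1*|8|^2 + 1*|8|^2 + 2*|0|^2 + 2*|0|^2 + 2*|0|^2 + 4*|0|^2 + 4*|4|^2]
  = (1/16)[(64) + (64) + (0) + (0) + (0) + (0) + (64)] = 192/16 = 12.
A character is irreducible iff <chi, chi> = 1, so this representation is reducible.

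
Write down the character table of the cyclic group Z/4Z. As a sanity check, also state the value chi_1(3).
Character table of Z/4Z (irreps indexed chi_0,...,chi_3 with chi_k(m) = zeta_4^(k*m), zeta_4 = exp(2*pi*i/4)):
  irrep \ class  {0} (size 1)  {1} (size 1)  {2} (size 1)  {3} (size 1)
  chi_0          1             1             1             1           
  chi_1          1             I             -1            -I          
  chi_2          1             -1            1             -1          
  chi_3          1             -I            -1            I           

Spot check: chi_1(3) = zeta_4^(1*3) = zeta_4^3 = -I.

Justification: Z/4Z is abelian, so all 4 irreducible complex representations are 1-dimensional. They are given by chi_k(m) = zeta_4^(k*m) for k = 0,...,3. Row orthogonality: sum_m chi_k(m) conj(chi_l(m)) = 4 * [k = l].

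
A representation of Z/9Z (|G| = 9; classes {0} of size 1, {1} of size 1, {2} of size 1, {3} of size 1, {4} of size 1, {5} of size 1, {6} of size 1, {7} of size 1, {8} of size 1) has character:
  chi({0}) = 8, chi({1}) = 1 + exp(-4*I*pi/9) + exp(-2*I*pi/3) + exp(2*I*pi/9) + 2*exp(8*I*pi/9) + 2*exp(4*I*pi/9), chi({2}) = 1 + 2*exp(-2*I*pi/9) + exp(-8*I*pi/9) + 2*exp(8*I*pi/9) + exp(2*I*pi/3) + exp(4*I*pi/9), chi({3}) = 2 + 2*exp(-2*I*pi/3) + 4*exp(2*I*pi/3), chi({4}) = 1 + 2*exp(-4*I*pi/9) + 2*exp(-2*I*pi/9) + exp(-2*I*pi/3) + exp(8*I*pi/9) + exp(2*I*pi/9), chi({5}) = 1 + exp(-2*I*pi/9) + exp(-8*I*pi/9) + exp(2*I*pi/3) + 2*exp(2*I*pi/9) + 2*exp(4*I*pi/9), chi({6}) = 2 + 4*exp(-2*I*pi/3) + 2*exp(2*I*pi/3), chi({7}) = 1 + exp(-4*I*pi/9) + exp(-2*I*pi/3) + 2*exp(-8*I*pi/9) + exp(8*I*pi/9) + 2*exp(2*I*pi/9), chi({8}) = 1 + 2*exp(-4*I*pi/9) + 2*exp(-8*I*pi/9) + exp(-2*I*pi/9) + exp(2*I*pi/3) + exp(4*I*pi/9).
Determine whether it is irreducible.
Not irreducible (reducible): <chi, chi> = 12 > 1.

Derivation: <chi, chi> = (1/|G|) sum_C |C| * |chi(C)|^2 = (1/9)[1*|8|^2 + 1*|1 + exp(-4*I*pi/9) + exp(-2*I*pi/3) + exp(2*I*pi/9) + 2*exp(8*I*pi/9) + 2*exp(4*I*pi/9)|^2 + 1*|1 + 2*exp(-2*I*pi/9) + exp(-8*I*pi/9) + 2*exp(8*I*pi/9) + exp(2*I*pi/3) + exp(4*I*pi/9)|^2 + 1*|2 + 2*exp(-2*I*pi/3) + 4*exp(2*I*pi/3)|^2 + 1*|1 + 2*exp(-4*I*pi/9) + 2*exp(-2*I*pi/9) + exp(-2*I*pi/3) + exp(8*I*pi/9) + exp(2*I*pi/9)|^2 + 1*|1 + exp(-2*I*pi/9) + exp(-8*I*pi/9) + exp(2*I*pi/3) + 2*exp(2*I*pi/9) + 2*exp(4*I*pi/9)|^2 + 1*|2 + 4*exp(-2*I*pi/3) + 2*exp(2*I*pi/3)|^2 + 1*|1 + exp(-4*I*pi/9) + exp(-2*I*pi/3) + 2*exp(-8*I*pi/9) + exp(8*I*pi/9) + 2*exp(2*I*pi/9)|^2 + 1*|1 + 2*exp(-4*I*pi/9) + 2*exp(-8*I*pi/9) + exp(-2*I*pi/9) + exp(2*I*pi/3) + exp(4*I*pi/9)|^2]
  = (1/9)[(64) + (12 + 9*exp(-4*I*pi/9) + 6*exp(-2*I*pi/3) + 4*exp(-2*I*pi/9) + 7*exp(-8*I*pi/9) + 7*exp(8*I*pi/9) + 4*exp(2*I*pi/9) + 6*exp(2*I*pi/3) + 9*exp(4*I*pi/9)) + (12 + 6*exp(-2*I*pi/3) + 7*exp(-2*I*pi/9) + 4*exp(-4*I*pi/9) + 9*exp(-8*I*pi/9) + 9*exp(8*I*pi/9) + 4*exp(4*I*pi/9) + 7*exp(2*I*pi/9) + 6*exp(2*I*pi/3)) + (4) + (12 + 7*exp(-4*I*pi/9) + 9*exp(-2*I*pi/9) + 6*exp(-2*I*pi/3) + 4*exp(-8*I*pi/9) + 4*exp(8*I*pi/9) + 6*exp(2*I*pi/3) + 9*exp(2*I*pi/9) + 7*exp(4*I*pi/9)) + (12 + 7*exp(-4*I*pi/9) + 9*exp(-2*I*pi/9) + 6*exp(-2*I*pi/3) + 4*exp(-8*I*pi/9) + 4*exp(8*I*pi/9) + 6*exp(2*I*pi/3) + 9*exp(2*I*pi/9) + 7*exp(4*I*pi/9)) + (4) + (12 + 6*exp(-2*I*pi/3) + 7*exp(-2*I*pi/9) + 4*exp(-4*I*pi/9) + 9*exp(-8*I*pi/9) + 9*exp(8*I*pi/9) + 4*exp(4*I*pi/9) + 7*exp(2*I*pi/9) + 6*exp(2*I*pi/3)) + (12 + 9*exp(-4*I*pi/9) + 6*exp(-2*I*pi/3) + 4*exp(-2*I*pi/9) + 7*exp(-8*I*pi/9) + 7*exp(8*I*pi/9) + 4*exp(2*I*pi/9) + 6*exp(2*I*pi/3) + 9*exp(4*I*pi/9))] = 108/9 = 12.
(Exp terms are combined using exp(i*s)*conj(exp(i*t)) = exp(i*(s-t)), and sums of them are collapsed using the identity that for every m > 1 the m distinct m-th roots of unity sum to 0, e.g. 1 + exp(2*I*pi/3) + exp(-2*I*pi/3) = 0.)
A character is irreducible iff <chi, chi> = 1, so this representation is reducible.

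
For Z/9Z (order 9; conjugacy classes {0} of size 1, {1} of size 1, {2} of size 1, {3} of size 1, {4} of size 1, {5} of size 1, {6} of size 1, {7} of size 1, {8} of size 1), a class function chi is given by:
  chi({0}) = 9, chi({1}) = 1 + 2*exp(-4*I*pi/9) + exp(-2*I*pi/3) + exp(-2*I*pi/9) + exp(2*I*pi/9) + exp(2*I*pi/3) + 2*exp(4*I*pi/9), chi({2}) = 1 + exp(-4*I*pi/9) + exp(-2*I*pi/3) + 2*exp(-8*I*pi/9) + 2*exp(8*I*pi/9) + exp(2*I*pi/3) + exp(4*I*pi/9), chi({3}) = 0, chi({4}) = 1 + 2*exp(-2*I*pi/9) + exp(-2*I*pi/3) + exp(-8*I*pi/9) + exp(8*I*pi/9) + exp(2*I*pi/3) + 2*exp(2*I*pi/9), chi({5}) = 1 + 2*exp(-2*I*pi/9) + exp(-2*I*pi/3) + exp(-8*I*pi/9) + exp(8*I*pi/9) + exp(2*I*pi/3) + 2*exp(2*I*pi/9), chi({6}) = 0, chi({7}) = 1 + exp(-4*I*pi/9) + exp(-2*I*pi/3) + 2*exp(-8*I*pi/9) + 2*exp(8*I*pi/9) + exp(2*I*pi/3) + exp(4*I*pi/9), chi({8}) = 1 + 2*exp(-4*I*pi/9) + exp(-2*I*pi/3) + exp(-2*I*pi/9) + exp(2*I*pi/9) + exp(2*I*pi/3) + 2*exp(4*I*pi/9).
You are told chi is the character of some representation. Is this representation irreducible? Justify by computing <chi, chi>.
Not irreducible (reducible): <chi, chi> = 13 > 1.

Proof sketch: <chi, chi> = (1/|G|) sum_C |C| * |chi(C)|^2 = (1/9)[1*|9|^2 + 1*|1 + 2*exp(-4*I*pi/9) + exp(-2*I*pi/3) + exp(-2*I*pi/9) + exp(2*I*pi/9) + exp(2*I*pi/3) + 2*exp(4*I*pi/9)|^2 + 1*|1 + exp(-4*I*pi/9) + exp(-2*I*pi/3) + 2*exp(-8*I*pi/9) + 2*exp(8*I*pi/9) + exp(2*I*pi/3) + exp(4*I*pi/9)|^2 + 1*|0|^2 + 1*|1 + 2*exp(-2*I*pi/9) + exp(-2*I*pi/3) + exp(-8*I*pi/9) + exp(8*I*pi/9) + exp(2*I*pi/3) + 2*exp(2*I*pi/9)|^2 + 1*|1 + 2*exp(-2*I*pi/9) + exp(-2*I*pi/3) + exp(-8*I*pi/9) + exp(8*I*pi/9) + exp(2*I*pi/3) + 2*exp(2*I*pi/9)|^2 + 1*|0|^2 + 1*|1 + exp(-4*I*pi/9) + exp(-2*I*pi/3) + 2*exp(-8*I*pi/9) + 2*exp(8*I*pi/9) + exp(2*I*pi/3) + exp(4*I*pi/9)|^2 + 1*|1 + 2*exp(-4*I*pi/9) + exp(-2*I*pi/3) + exp(-2*I*pi/9) + exp(2*I*pi/9) + exp(2*I*pi/3) + 2*exp(4*I*pi/9)|^2]
  = (1/9)[(81) + (13 + 7*exp(-4*I*pi/9) + 10*exp(-2*I*pi/9) + 7*exp(-2*I*pi/3) + 10*exp(-8*I*pi/9) + 10*exp(8*I*pi/9) + 7*exp(2*I*pi/3) + 10*exp(2*I*pi/9) + 7*exp(4*I*pi/9)) + (13 + 10*exp(-4*I*pi/9) + 10*exp(-2*I*pi/9) + 7*exp(-2*I*pi/3) + 7*exp(-8*I*pi/9) + 7*exp(8*I*pi/9) + 7*exp(2*I*pi/3) + 10*exp(2*I*pi/9) + 10*exp(4*I*pi/9)) + (0) + (13 + 10*exp(-4*I*pi/9) + 7*exp(-2*I*pi/3) + 7*exp(-2*I*pi/9) + 10*exp(-8*I*pi/9) + 10*exp(8*I*pi/9) + 7*exp(2*I*pi/9) + 7*exp(2*I*pi/3) + 10*exp(4*I*pi/9)) + (13 + 10*exp(-4*I*pi/9) + 7*exp(-2*I*pi/3) + 7*exp(-2*I*pi/9) + 10*exp(-8*I*pi/9) + 10*exp(8*I*pi/9) + 7*exp(2*I*pi/9) + 7*exp(2*I*pi/3) + 10*exp(4*I*pi/9)) + (0) + (13 + 10*exp(-4*I*pi/9) + 10*exp(-2*I*pi/9) + 7*exp(-2*I*pi/3) + 7*exp(-8*I*pi/9) + 7*exp(8*I*pi/9) + 7*exp(2*I*pi/3) + 10*exp(2*I*pi/9) + 10*exp(4*I*pi/9)) + (13 + 7*exp(-4*I*pi/9) + 10*exp(-2*I*pi/9) + 7*exp(-2*I*pi/3) + 10*exp(-8*I*pi/9) + 10*exp(8*I*pi/9) + 7*exp(2*I*pi/3) + 10*exp(2*I*pi/9) + 7*exp(4*I*pi/9))] = 117/9 = 13.
(Exp terms are combined using exp(i*s)*conj(exp(i*t)) = exp(i*(s-t)), and sums of them are collapsed using the identity that for every m > 1 the m distinct m-th roots of unity sum to 0, e.g. 1 + exp(2*I*pi/3) + exp(-2*I*pi/3) = 0.)
A character is irreducible iff <chi, chi> = 1, so this representation is reducible.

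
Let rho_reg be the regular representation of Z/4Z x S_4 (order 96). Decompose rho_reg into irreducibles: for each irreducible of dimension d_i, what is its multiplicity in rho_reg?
Each irreducible V_i of dimension d_i appears with multiplicity d_i, i.e. rho_reg = (direct sum over all irreducibles V_i) d_i V_i. The irreducible dimensions for Z/4Z x S_4 are 1, 1, 1, 1, 1, 1, 1, 1, 2, 2, 2, 2, 3, 3, 3, 3, 3, 3, 3, 3: 8 irreducibles of dimension 1, each with multiplicity 1; 4 irreducibles of dimension 2, each with multiplicity 2; 8 irreducibles of dimension 3, each with multiplicity 3. Total dimension 8*1*1 + 4*2*2 + 8*3*3 = 96 = |G|.

Working: General theorem: in the regular representation of a finite group G, each irreducible appears with multiplicity equal to its dimension. Check: dim(rho_reg) = sum d_i^2 = 1 + 1 + 1 + 1 + 1 + 1 + 1 + 1 + 4 + 4 + 4 + 4 + 9 + 9 + 9 + 9 + 9 + 9 + 9 + 9 = 96 = |G|.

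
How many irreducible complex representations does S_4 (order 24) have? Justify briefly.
5

Solution. The number of irreducible complex representations of a finite group equals its number of conjugacy classes. Conjugacy classes in S_4 correspond to cycle types, i.e. partitions of 4; there are p(4) = 5 of them, so S_4 (order 24) has exactly 5 irreducible complex representations.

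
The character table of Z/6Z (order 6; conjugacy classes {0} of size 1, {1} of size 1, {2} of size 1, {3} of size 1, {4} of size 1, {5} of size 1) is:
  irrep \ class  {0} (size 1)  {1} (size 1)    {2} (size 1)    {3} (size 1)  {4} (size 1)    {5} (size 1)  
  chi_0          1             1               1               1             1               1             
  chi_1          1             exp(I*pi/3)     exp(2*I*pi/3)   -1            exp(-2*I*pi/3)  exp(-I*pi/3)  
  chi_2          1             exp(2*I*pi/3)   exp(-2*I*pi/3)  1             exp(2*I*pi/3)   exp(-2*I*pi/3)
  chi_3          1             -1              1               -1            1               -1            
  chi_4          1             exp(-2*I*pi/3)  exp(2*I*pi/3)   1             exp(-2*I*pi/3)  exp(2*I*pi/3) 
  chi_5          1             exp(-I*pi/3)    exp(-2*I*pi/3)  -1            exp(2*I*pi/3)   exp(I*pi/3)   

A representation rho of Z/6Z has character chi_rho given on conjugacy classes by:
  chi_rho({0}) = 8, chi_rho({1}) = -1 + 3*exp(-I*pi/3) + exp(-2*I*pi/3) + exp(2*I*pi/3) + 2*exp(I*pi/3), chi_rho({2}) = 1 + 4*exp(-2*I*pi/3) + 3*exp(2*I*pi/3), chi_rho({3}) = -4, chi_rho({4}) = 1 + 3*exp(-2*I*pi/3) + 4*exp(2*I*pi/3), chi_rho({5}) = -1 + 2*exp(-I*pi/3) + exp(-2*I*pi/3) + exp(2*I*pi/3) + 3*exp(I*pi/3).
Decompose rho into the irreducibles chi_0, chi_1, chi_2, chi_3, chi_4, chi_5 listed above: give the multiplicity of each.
Multiplicities: chi_0: 0, chi_1: 2, chi_2: 1, chi_3: 1, chi_4: 1, chi_5: 3.

Why: Use <chi_rho, chi> = (1/|G|) sum_C |C| * chi_rho(C) * conj(chi(C)) with |G| = 6 for each irreducible chi in the table:
  <chi_rho, chi_0> = (1/6)[1*(8)*conj(1) + 1*(-1 + 3*exp(-I*pi/3) + exp(-2*I*pi/3) + exp(2*I*pi/3) + 2*exp(I*pi/3))*conj(1) + 1*(1 + 4*exp(-2*I*pi/3) + 3*exp(2*I*pi/3))*conj(1) + 1*(-4)*conj(1) + 1*(1 + 3*exp(-2*I*pi/3) + 4*exp(2*I*pi/3))*conj(1) + 1*(-1 + 2*exp(-I*pi/3) + exp(-2*I*pi/3) + exp(2*I*pi/3) + 3*exp(I*pi/3))*conj(1)]
      = (1/6)[(8) + (-1 + 3*exp(-I*pi/3) + exp(-2*I*pi/3) + exp(2*I*pi/3) + 2*exp(I*pi/3)) + (1 + 4*exp(-2*I*pi/3) + 3*exp(2*I*pi/3)) + (-4) + (1 + 3*exp(-2*I*pi/3) + 4*exp(2*I*pi/3)) + (-1 + 2*exp(-I*pi/3) + exp(-2*I*pi/3) + exp(2*I*pi/3) + 3*exp(I*pi/3))] = 0/6 = 0
  <chi_rho, chi_1> = (1/6)[1*(8)*conj(1) + 1*(-1 + 3*exp(-I*pi/3) + exp(-2*I*pi/3) + exp(2*I*pi/3) + 2*exp(I*pi/3))*conj(exp(I*pi/3)) + 1*(1 + 4*exp(-2*I*pi/3) + 3*exp(2*I*pi/3))*conj(exp(2*I*pi/3)) + 1*(-4)*conj(-1) + 1*(1 + 3*exp(-2*I*pi/3) + 4*exp(2*I*pi/3))*conj(exp(-2*I*pi/3)) + 1*(-1 + 2*exp(-I*pi/3) + exp(-2*I*pi/3) + exp(2*I*pi/3) + 3*exp(I*pi/3))*conj(exp(-I*pi/3))]
      = (1/6)[(8) + (1 + 3*exp(-2*I*pi/3) - exp(-I*pi/3) + exp(I*pi/3)) + (3 + exp(-2*I*pi/3) + 4*exp(2*I*pi/3)) + (4) + (3 + 4*exp(-2*I*pi/3) + exp(2*I*pi/3)) + (1 - exp(I*pi/3) + exp(-I*pi/3) + 3*exp(2*I*pi/3))] = 12/6 = 2
  <chi_rho, chi_2> = (1/6)[1*(8)*conj(1) + 1*(-1 + 3*exp(-I*pi/3) + exp(-2*I*pi/3) + exp(2*I*pi/3) + 2*exp(I*pi/3))*conj(exp(2*I*pi/3)) + 1*(1 + 4*exp(-2*I*pi/3) + 3*exp(2*I*pi/3))*conj(exp(-2*I*pi/3)) + 1*(-4)*conj(1) + 1*(1 + 3*exp(-2*I*pi/3) + 4*exp(2*I*pi/3))*conj(exp(2*I*pi/3)) + 1*(-1 + 2*exp(-I*pi/3) + exp(-2*I*pi/3) + exp(2*I*pi/3) + 3*exp(I*pi/3))*conj(exp(-2*I*pi/3))]
      = (1/6)[(8) + (-1) + (4 + 3*exp(-2*I*pi/3) + exp(2*I*pi/3)) + (-4) + (4 + exp(-2*I*pi/3) + 3*exp(2*I*pi/3)) + (-1)] = 6/6 = 1
  <chi_rho, chi_3> = (1/6)[1*(8)*conj(1) + 1*(-1 + 3*exp(-I*pi/3) + exp(-2*I*pi/3) + exp(2*I*pi/3) + 2*exp(I*pi/3))*conj(-1) + 1*(1 + 4*exp(-2*I*pi/3) + 3*exp(2*I*pi/3))*conj(1) + 1*(-4)*conj(-1) + 1*(1 + 3*exp(-2*I*pi/3) + 4*exp(2*I*pi/3))*conj(1) + 1*(-1 + 2*exp(-I*pi/3) + exp(-2*I*pi/3) + exp(2*I*pi/3) + 3*exp(I*pi/3))*conj(-1)]
      = (1/6)[(8) + (1 - 2*exp(I*pi/3) - exp(2*I*pi/3) - exp(-2*I*pi/3) - 3*exp(-I*pi/3)) + (1 + 4*exp(-2*I*pi/3) + 3*exp(2*I*pi/3)) + (4) + (1 + 3*exp(-2*I*pi/3) + 4*exp(2*I*pi/3)) + (1 - 3*exp(I*pi/3) - exp(2*I*pi/3) - exp(-2*I*pi/3) - 2*exp(-I*pi/3))] = 6/6 = 1
  <chi_rho, chi_4> = (1/6)[1*(8)*conj(1) + 1*(-1 + 3*exp(-I*pi/3) + exp(-2*I*pi/3) + exp(2*I*pi/3) + 2*exp(I*pi/3))*conj(exp(-2*I*pi/3)) + 1*(1 + 4*exp(-2*I*pi/3) + 3*exp(2*I*pi/3))*conj(exp(2*I*pi/3)) + 1*(-4)*conj(1) + 1*(1 + 3*exp(-2*I*pi/3) + 4*exp(2*I*pi/3))*conj(exp(-2*I*pi/3)) + 1*(-1 + 2*exp(-I*pi/3) + exp(-2*I*pi/3) + exp(2*I*pi/3) + 3*exp(I*pi/3))*conj(exp(2*I*pi/3))]
      = (1/6)[(8) + (-1 + exp(-2*I*pi/3) - exp(2*I*pi/3) + 3*exp(I*pi/3)) + (3 + exp(-2*I*pi/3) + 4*exp(2*I*pi/3)) + (-4) + (3 + 4*exp(-2*I*pi/3) + exp(2*I*pi/3)) + (-1 + 3*exp(-I*pi/3) + exp(2*I*pi/3) - exp(-2*I*pi/3))] = 6/6 = 1
  <chi_rho, chi_5> = (1/6)[1*(8)*conj(1) + 1*(-1 + 3*exp(-I*pi/3) + exp(-2*I*pi/3) + exp(2*I*pi/3) + 2*exp(I*pi/3))*conj(exp(-I*pi/3)) + 1*(1 + 4*exp(-2*I*pi/3) + 3*exp(2*I*pi/3))*conj(exp(-2*I*pi/3)) + 1*(-4)*conj(-1) + 1*(1 + 3*exp(-2*I*pi/3) + 4*exp(2*I*pi/3))*conj(exp(2*I*pi/3)) + 1*(-1 + 2*exp(-I*pi/3) + exp(-2*I*pi/3) + exp(2*I*pi/3) + 3*exp(I*pi/3))*conj(exp(I*pi/3))]
      = (1/6)[(8) + (1) + (4 + 3*exp(-2*I*pi/3) + exp(2*I*pi/3)) + (4) + (4 + exp(-2*I*pi/3) + 3*exp(2*I*pi/3)) + (1)] = 18/6 = 3
(Exp terms are combined using exp(i*s)*conj(exp(i*t)) = exp(i*(s-t)), and sums of them are collapsed using the identity that for every m > 1 the m distinct m-th roots of unity sum to 0, e.g. 1 + exp(2*I*pi/3) + exp(-2*I*pi/3) = 0.)
Dimension check: dim(rho) = sum (mult * dim) = 0*1 + 2*1 + 1*1 + 1*1 + 1*1 + 3*1 = 8 = chi_rho(e) = 8.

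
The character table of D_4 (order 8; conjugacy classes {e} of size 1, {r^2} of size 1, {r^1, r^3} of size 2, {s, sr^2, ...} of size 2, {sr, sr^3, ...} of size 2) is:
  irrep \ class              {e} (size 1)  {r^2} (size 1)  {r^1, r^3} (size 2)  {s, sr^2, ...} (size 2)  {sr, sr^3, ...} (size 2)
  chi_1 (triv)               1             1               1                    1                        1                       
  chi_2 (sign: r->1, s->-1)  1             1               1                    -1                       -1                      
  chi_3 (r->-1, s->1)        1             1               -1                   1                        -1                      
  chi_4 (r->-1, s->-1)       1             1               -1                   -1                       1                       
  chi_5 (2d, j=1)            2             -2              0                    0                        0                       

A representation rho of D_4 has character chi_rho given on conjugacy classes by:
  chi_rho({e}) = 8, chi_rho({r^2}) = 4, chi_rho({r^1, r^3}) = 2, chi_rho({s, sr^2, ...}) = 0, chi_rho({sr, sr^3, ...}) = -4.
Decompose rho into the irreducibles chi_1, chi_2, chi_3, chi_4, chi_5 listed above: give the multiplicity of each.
Multiplicities: chi_1: 1, chi_2: 3, chi_3: 2, chi_4: 0, chi_5: 1.

Why: Use <chi_rho, chi> = (1/|G|) sum_C |C| * chi_rho(C) * conj(chi(C)) with |G| = 8 for each irreducible chi in the table:
  <chi_rho, chi_1> = (1/8)[1*(8)*conj(1) + 1*(4)*conj(1) + 2*(2)*conj(1) + 2*(0)*conj(1) + 2*(-4)*conj(1)]
      = (1/8)[(8) + (4) + (4) + (0) + (-8)] = 8/8 = 1
  <chi_rho, chi_2> = (1/8)[1*(8)*conj(1) + 1*(4)*conj(1) + 2*(2)*conj(1) + 2*(0)*conj(-1) + 2*(-4)*conj(-1)]
      = (1/8)[(8) + (4) + (4) + (0) + (8)] = 24/8 = 3
  <chi_rho, chi_3> = (1/8)[1*(8)*conj(1) + 1*(4)*conj(1) + 2*(2)*conj(-1) + 2*(0)*conj(1) + 2*(-4)*conj(-1)]
      = (1/8)[(8) + (4) + (-4) + (0) + (8)] = 16/8 = 2
  <chi_rho, chi_4> = (1/8)[1*(8)*conj(1) + 1*(4)*conj(1) + 2*(2)*conj(-1) + 2*(0)*conj(-1) + 2*(-4)*conj(1)]
      = (1/8)[(8) + (4) + (-4) + (0) + (-8)] = 0/8 = 0
  <chi_rho, chi_5> = (1/8)[1*(8)*conj(2) + 1*(4)*conj(-2) + 2*(2)*conj(0) + 2*(0)*conj(0) + 2*(-4)*conj(0)]
      = (1/8)[(16) + (-8) + (0) + (0) + (0)] = 8/8 = 1
Dimension check: dim(rho) = sum (mult * dim) = 1*1 + 3*1 + 2*1 + 0*1 + 1*2 = 8 = chi_rho(e) = 8.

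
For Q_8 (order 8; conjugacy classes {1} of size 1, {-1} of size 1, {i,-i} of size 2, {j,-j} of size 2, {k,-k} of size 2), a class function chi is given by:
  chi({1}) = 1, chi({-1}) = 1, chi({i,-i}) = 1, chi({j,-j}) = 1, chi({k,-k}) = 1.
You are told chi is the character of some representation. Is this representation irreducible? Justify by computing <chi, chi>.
Irreducible: <chi, chi> = 1.

Working: <chi, chi> = (1/|G|) sum_C |C| * |chi(C)|^2 = (1/8)[1*|1|^2 + 1*|1|^2 + 2*|1|^2 + 2*|1|^2 + 2*|1|^2]
  = (1/8)[(1) + (1) + (2) + (2) + (2)] = 8/8 = 1.
A character is irreducible iff <chi, chi> = 1, so this representation is irreducible.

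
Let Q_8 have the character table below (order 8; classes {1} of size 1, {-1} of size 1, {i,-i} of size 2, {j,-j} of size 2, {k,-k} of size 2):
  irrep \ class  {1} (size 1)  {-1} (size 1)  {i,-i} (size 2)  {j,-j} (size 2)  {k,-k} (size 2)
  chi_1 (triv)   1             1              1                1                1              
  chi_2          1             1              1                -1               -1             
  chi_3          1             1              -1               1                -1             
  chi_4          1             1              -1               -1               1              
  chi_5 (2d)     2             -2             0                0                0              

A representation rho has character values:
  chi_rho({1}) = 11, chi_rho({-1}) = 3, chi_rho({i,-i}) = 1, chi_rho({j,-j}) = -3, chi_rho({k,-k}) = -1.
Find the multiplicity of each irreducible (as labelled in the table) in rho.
Multiplicities: chi_1: 1, chi_2: 3, chi_3: 1, chi_4: 2, chi_5: 2.

Explanation: Use <chi_rho, chi> = (1/|G|) sum_C |C| * chi_rho(C) * conj(chi(C)) with |G| = 8 for each irreducible chi in the table:
  <chi_rho, chi_1> = (1/8)[1*(11)*conj(1) + 1*(3)*conj(1) + 2*(1)*conj(1) + 2*(-3)*conj(1) + 2*(-1)*conj(1)]
      = (1/8)[(11) + (3) + (2) + (-6) + (-2)] = 8/8 = 1
  <chi_rho, chi_2> = (1/8)[1*(11)*conj(1) + 1*(3)*conj(1) + 2*(1)*conj(1) + 2*(-3)*conj(-1) + 2*(-1)*conj(-1)]
      = (1/8)[(11) + (3) + (2) + (6) + (2)] = 24/8 = 3
  <chi_rho, chi_3> = (1/8)[1*(11)*conj(1) + 1*(3)*conj(1) + 2*(1)*conj(-1) + 2*(-3)*conj(1) + 2*(-1)*conj(-1)]
      = (1/8)[(11) + (3) + (-2) + (-6) + (2)] = 8/8 = 1
  <chi_rho, chi_4> = (1/8)[1*(11)*conj(1) + 1*(3)*conj(1) + 2*(1)*conj(-1) + 2*(-3)*conj(-1) + 2*(-1)*conj(1)]
      = (1/8)[(11) + (3) + (-2) + (6) + (-2)] = 16/8 = 2
  <chi_rho, chi_5> = (1/8)[1*(11)*conj(2) + 1*(3)*conj(-2) + 2*(1)*conj(0) + 2*(-3)*conj(0) + 2*(-1)*conj(0)]
      = (1/8)[(22) + (-6) + (0) + (0) + (0)] = 16/8 = 2
Dimension check: dim(rho) = sum (mult * dim) = 1*1 + 3*1 + 1*1 + 2*1 + 2*2 = 11 = chi_rho(e) = 11.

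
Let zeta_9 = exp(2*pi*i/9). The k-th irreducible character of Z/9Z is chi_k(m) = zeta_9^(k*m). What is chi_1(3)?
chi_1(3) = zeta_9^3 = exp(2*I*pi/3)

Working: chi_1(3) = zeta_9^(1*3) = zeta_9^3. Since zeta_9^9 = 1, this equals zeta_9^3 = exp(2*pi*i*3/9) = exp(2*I*pi/3).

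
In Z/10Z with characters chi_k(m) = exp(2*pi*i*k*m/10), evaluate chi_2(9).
chi_2(9) = zeta_10^18 = exp(-2*I*pi/5)

Proof sketch: chi_2(9) = zeta_10^(2*9) = zeta_10^18. Since zeta_10^10 = 1, this equals zeta_10^8 = exp(2*pi*i*8/10) = exp(-2*I*pi/5).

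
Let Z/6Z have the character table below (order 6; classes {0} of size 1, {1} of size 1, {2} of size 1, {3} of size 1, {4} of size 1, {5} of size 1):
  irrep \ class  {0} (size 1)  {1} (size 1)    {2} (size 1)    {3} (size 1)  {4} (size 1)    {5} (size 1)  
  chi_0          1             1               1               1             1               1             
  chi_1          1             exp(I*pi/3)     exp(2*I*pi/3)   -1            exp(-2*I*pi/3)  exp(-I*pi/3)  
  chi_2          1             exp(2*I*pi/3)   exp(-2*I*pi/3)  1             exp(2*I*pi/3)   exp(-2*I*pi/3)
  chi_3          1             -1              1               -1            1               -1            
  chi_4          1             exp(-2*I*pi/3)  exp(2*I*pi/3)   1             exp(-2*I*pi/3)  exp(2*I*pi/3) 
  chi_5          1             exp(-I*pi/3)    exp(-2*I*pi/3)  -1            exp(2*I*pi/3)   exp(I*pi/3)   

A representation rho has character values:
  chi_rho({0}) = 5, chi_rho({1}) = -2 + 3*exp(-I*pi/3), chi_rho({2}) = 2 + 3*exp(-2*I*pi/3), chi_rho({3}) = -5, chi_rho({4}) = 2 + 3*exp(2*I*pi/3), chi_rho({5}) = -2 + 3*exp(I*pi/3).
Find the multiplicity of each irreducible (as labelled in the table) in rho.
Multiplicities: chi_0: 0, chi_1: 0, chi_2: 0, chi_3: 2, chi_4: 0, chi_5: 3.

Justification: Use <chi_rho, chi> = (1/|G|) sum_C |C| * chi_rho(C) * conj(chi(C)) with |G| = 6 for each irreducible chi in the table:
  <chi_rho, chi_0> = (1/6)[1*(5)*conj(1) + 1*(-2 + 3*exp(-I*pi/3))*conj(1) + 1*(2 + 3*exp(-2*I*pi/3))*conj(1) + 1*(-5)*conj(1) + 1*(2 + 3*exp(2*I*pi/3))*conj(1) + 1*(-2 + 3*exp(I*pi/3))*conj(1)]
      = (1/6)[(5) + (-2 + 3*exp(-I*pi/3)) + (2 + 3*exp(-2*I*pi/3)) + (-5) + (2 + 3*exp(2*I*pi/3)) + (-2 + 3*exp(I*pi/3))] = 0/6 = 0
  <chi_rho, chi_1> = (1/6)[1*(5)*conj(1) + 1*(-2 + 3*exp(-I*pi/3))*conj(exp(I*pi/3)) + 1*(2 + 3*exp(-2*I*pi/3))*conj(exp(2*I*pi/3)) + 1*(-5)*conj(-1) + 1*(2 + 3*exp(2*I*pi/3))*conj(exp(-2*I*pi/3)) + 1*(-2 + 3*exp(I*pi/3))*conj(exp(-I*pi/3))]
      = (1/6)[(5) + (3*exp(-2*I*pi/3) - 2*exp(-I*pi/3)) + (2*exp(-2*I*pi/3) + 3*exp(2*I*pi/3)) + (5) + (3*exp(-2*I*pi/3) + 2*exp(2*I*pi/3)) + (-2*exp(I*pi/3) + 3*exp(2*I*pi/3))] = 0/6 = 0
  <chi_rho, chi_2> = (1/6)[1*(5)*conj(1) + 1*(-2 + 3*exp(-I*pi/3))*conj(exp(2*I*pi/3)) + 1*(2 + 3*exp(-2*I*pi/3))*conj(exp(-2*I*pi/3)) + 1*(-5)*conj(1) + 1*(2 + 3*exp(2*I*pi/3))*conj(exp(2*I*pi/3)) + 1*(-2 + 3*exp(I*pi/3))*conj(exp(-2*I*pi/3))]
      = (1/6)[(5) + (-3 - 2*exp(-2*I*pi/3)) + (3 + 2*exp(2*I*pi/3)) + (-5) + (3 + 2*exp(-2*I*pi/3)) + (-3 - 2*exp(2*I*pi/3))] = 0/6 = 0
  <chi_rho, chi_3> = (1/6)[1*(5)*conj(1) + 1*(-2 + 3*exp(-I*pi/3))*conj(-1) + 1*(2 + 3*exp(-2*I*pi/3))*conj(1) + 1*(-5)*conj(-1) + 1*(2 + 3*exp(2*I*pi/3))*conj(1) + 1*(-2 + 3*exp(I*pi/3))*conj(-1)]
      = (1/6)[(5) + (2 - 3*exp(-I*pi/3)) + (2 + 3*exp(-2*I*pi/3)) + (5) + (2 + 3*exp(2*I*pi/3)) + (2 - 3*exp(I*pi/3))] = 12/6 = 2
  <chi_rho, chi_4> = (1/6)[1*(5)*conj(1) + 1*(-2 + 3*exp(-I*pi/3))*conj(exp(-2*I*pi/3)) + 1*(2 + 3*exp(-2*I*pi/3))*conj(exp(2*I*pi/3)) + 1*(-5)*conj(1) + 1*(2 + 3*exp(2*I*pi/3))*conj(exp(-2*I*pi/3)) + 1*(-2 + 3*exp(I*pi/3))*conj(exp(2*I*pi/3))]
      = (1/6)[(5) + (-2*exp(2*I*pi/3) + 3*exp(I*pi/3)) + (2*exp(-2*I*pi/3) + 3*exp(2*I*pi/3)) + (-5) + (3*exp(-2*I*pi/3) + 2*exp(2*I*pi/3)) + (3*exp(-I*pi/3) - 2*exp(-2*I*pi/3))] = 0/6 = 0
  <chi_rho, chi_5> = (1/6)[1*(5)*conj(1) + 1*(-2 + 3*exp(-I*pi/3))*conj(exp(-I*pi/3)) + 1*(2 + 3*exp(-2*I*pi/3))*conj(exp(-2*I*pi/3)) + 1*(-5)*conj(-1) + 1*(2 + 3*exp(2*I*pi/3))*conj(exp(2*I*pi/3)) + 1*(-2 + 3*exp(I*pi/3))*conj(exp(I*pi/3))]
      = (1/6)[(5) + (3 - 2*exp(I*pi/3)) + (3 + 2*exp(2*I*pi/3)) + (5) + (3 + 2*exp(-2*I*pi/3)) + (3 - 2*exp(-I*pi/3))] = 18/6 = 3
(Exp terms are combined using exp(i*s)*conj(exp(i*t)) = exp(i*(s-t)), and sums of them are collapsed using the identity that for every m > 1 the m distinct m-th roots of unity sum to 0, e.g. 1 + exp(2*I*pi/3) + exp(-2*I*pi/3) = 0.)
Dimension check: dim(rho) = sum (mult * dim) = 0*1 + 0*1 + 0*1 + 2*1 + 0*1 + 3*1 = 5 = chi_rho(e) = 5.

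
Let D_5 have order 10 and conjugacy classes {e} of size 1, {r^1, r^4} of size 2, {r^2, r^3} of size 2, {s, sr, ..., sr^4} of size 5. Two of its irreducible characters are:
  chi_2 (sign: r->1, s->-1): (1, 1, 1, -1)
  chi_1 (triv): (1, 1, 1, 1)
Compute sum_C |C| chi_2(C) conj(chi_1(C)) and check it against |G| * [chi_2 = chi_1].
Sum = 0; so <chi_2, chi_1> = 0 (distinct irreducibles are orthogonal).

Justification: Compute term by term over conjugacy classes (|C| * chi_2(C) * conj(chi_1(C))):
  1*(1)*conj(1) + 2*(1)*conj(1) + 2*(1)*conj(1) + 5*(-1)*conj(1)
  = (1) + (2) + (2) + (-5)
  = 0.
Dividing by |G| = 10 gives 0/10 = 0, matching the row-orthogonality relation <chi_2, chi_1> = [chi_2 = chi_1].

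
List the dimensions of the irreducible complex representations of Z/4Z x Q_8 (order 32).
Dimensions: 1, 1, 1, 1, 1, 1, 1, 1, 1, 1, 1, 1, 1, 1, 1, 1, 2, 2, 2, 2

Why: There are 20 irreducibles (= number of conjugacy classes). Their dimensions d_i satisfy sum d_i^2 = |G| = 32: 1 + 1 + 1 + 1 + 1 + 1 + 1 + 1 + 1 + 1 + 1 + 1 + 1 + 1 + 1 + 1 + 4 + 4 + 4 + 4 = 32. (For the product with Z/4Z: each of the 4 1-dim characters of Z/4Z tensors with each irrep of Q_8, giving 4 copies of each Q_8-dimension.)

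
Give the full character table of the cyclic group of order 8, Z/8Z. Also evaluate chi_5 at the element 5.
Character table of Z/8Z (irreps indexed chi_0,...,chi_7 with chi_k(m) = zeta_8^(k*m), zeta_8 = exp(2*pi*i/8)):
  irrep \ class  {0} (size 1)  {1} (size 1)    {2} (size 1)  {3} (size 1)    {4} (size 1)  {5} (size 1)    {6} (size 1)  {7} (size 1)  
  chi_0          1             1               1             1               1             1               1             1             
  chi_1          1             exp(I*pi/4)     I             exp(3*I*pi/4)   -1            exp(-3*I*pi/4)  -I            exp(-I*pi/4)  
  chi_2          1             I               -1            -I              1             I               -1            -I            
  chi_3          1             exp(3*I*pi/4)   -I            exp(I*pi/4)     -1            exp(-I*pi/4)    I             exp(-3*I*pi/4)
  chi_4          1             -1              1             -1              1             -1              1             -1            
  chi_5          1             exp(-3*I*pi/4)  I             exp(-I*pi/4)    -1            exp(I*pi/4)     -I            exp(3*I*pi/4) 
  chi_6          1             -I              -1            I               1             -I              -1            I             
  chi_7          1             exp(-I*pi/4)    -I            exp(-3*I*pi/4)  -1            exp(3*I*pi/4)   I             exp(I*pi/4)   

Spot check: chi_5(5) = zeta_8^(5*5) = zeta_8^25 = exp(I*pi/4).

Solution. Z/8Z is abelian, so all 8 irreducible complex representations are 1-dimensional. They are given by chi_k(m) = zeta_8^(k*m) for k = 0,...,7. Row orthogonality: sum_m chi_k(m) conj(chi_l(m)) = 8 * [k = l].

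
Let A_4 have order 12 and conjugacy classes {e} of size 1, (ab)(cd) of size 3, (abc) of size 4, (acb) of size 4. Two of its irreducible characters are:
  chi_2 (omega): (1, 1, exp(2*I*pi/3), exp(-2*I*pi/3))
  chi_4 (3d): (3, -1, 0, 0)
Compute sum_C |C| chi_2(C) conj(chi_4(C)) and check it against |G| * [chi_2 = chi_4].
Sum = 0; so <chi_2, chi_4> = 0 (distinct irreducibles are orthogonal).

Why: Compute term by term over conjugacy classes (|C| * chi_2(C) * conj(chi_4(C))):
  1*(1)*conj(3) + 3*(1)*conj(-1) + 4*(exp(2*I*pi/3))*conj(0) + 4*(exp(-2*I*pi/3))*conj(0)
  = (3) + (-3) + (0) + (0)
  = 0.
(Exp terms are combined using exp(i*s)*conj(exp(i*t)) = exp(i*(s-t)), and sums of them are collapsed using the identity that for every m > 1 the m distinct m-th roots of unity sum to 0, e.g. 1 + exp(2*I*pi/3) + exp(-2*I*pi/3) = 0.)
Dividing by |G| = 12 gives 0/12 = 0, matching the row-orthogonality relation <chi_2, chi_4> = [chi_2 = chi_4].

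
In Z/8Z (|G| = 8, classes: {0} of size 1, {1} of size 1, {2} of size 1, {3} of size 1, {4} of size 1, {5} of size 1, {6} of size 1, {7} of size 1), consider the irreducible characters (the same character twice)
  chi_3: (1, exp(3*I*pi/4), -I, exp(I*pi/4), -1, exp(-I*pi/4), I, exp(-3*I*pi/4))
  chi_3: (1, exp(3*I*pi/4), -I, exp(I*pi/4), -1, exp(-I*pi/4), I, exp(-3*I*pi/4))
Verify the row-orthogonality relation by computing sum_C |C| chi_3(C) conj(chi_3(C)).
Sum = 8 = |G| = 8; so <chi_3, chi_3> = 1 (norm-1 confirms irreducibility).

Compute term by term over conjugacy classes (|C| * chi_3(C) * conj(chi_3(C))):
  1*(1)*conj(1) + 1*(exp(3*I*pi/4))*conj(exp(3*I*pi/4)) + 1*(-I)*conj(-I) + 1*(exp(I*pi/4))*conj(exp(I*pi/4)) + 1*(-1)*conj(-1) + 1*(exp(-I*pi/4))*conj(exp(-I*pi/4)) + 1*(I)*conj(I) + 1*(exp(-3*I*pi/4))*conj(exp(-3*I*pi/4))
  = (1) + (1) + (1) + (1) + (1) + (1) + (1) + (1)
  = 8.
(Exp terms are combined using exp(i*s)*conj(exp(i*t)) = exp(i*(s-t)), and sums of them are collapsed using the identity that for every m > 1 the m distinct m-th roots of unity sum to 0, e.g. 1 + exp(2*I*pi/3) + exp(-2*I*pi/3) = 0.)
Dividing by |G| = 8 gives 8/8 = 1, matching the row-orthogonality relation <chi_3, chi_3> = [chi_3 = chi_3].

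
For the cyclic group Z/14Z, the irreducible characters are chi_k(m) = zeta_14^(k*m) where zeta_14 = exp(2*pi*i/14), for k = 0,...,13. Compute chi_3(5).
chi_3(5) = zeta_14^15 = exp(I*pi/7)

Derivation: chi_3(5) = zeta_14^(3*5) = zeta_14^15. Since zeta_14^14 = 1, this equals zeta_14^1 = exp(2*pi*i*1/14) = exp(I*pi/7).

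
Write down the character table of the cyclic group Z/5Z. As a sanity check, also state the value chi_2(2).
Character table of Z/5Z (irreps indexed chi_0,...,chi_4 with chi_k(m) = zeta_5^(k*m), zeta_5 = exp(2*pi*i/5)):
  irrep \ class  {0} (size 1)  {1} (size 1)    {2} (size 1)    {3} (size 1)    {4} (size 1)  
  chi_0          1             1               1               1               1             
  chi_1          1             exp(2*I*pi/5)   exp(4*I*pi/5)   exp(-4*I*pi/5)  exp(-2*I*pi/5)
  chi_2          1             exp(4*I*pi/5)   exp(-2*I*pi/5)  exp(2*I*pi/5)   exp(-4*I*pi/5)
  chi_3          1             exp(-4*I*pi/5)  exp(2*I*pi/5)   exp(-2*I*pi/5)  exp(4*I*pi/5) 
  chi_4          1             exp(-2*I*pi/5)  exp(-4*I*pi/5)  exp(4*I*pi/5)   exp(2*I*pi/5) 

Spot check: chi_2(2) = zeta_5^(2*2) = zeta_5^4 = exp(-2*I*pi/5).

Reasoning: Z/5Z is abelian, so all 5 irreducible complex representations are 1-dimensional. They are given by chi_k(m) = zeta_5^(k*m) for k = 0,...,4. Row orthogonality: sum_m chi_k(m) conj(chi_l(m)) = 5 * [k = l].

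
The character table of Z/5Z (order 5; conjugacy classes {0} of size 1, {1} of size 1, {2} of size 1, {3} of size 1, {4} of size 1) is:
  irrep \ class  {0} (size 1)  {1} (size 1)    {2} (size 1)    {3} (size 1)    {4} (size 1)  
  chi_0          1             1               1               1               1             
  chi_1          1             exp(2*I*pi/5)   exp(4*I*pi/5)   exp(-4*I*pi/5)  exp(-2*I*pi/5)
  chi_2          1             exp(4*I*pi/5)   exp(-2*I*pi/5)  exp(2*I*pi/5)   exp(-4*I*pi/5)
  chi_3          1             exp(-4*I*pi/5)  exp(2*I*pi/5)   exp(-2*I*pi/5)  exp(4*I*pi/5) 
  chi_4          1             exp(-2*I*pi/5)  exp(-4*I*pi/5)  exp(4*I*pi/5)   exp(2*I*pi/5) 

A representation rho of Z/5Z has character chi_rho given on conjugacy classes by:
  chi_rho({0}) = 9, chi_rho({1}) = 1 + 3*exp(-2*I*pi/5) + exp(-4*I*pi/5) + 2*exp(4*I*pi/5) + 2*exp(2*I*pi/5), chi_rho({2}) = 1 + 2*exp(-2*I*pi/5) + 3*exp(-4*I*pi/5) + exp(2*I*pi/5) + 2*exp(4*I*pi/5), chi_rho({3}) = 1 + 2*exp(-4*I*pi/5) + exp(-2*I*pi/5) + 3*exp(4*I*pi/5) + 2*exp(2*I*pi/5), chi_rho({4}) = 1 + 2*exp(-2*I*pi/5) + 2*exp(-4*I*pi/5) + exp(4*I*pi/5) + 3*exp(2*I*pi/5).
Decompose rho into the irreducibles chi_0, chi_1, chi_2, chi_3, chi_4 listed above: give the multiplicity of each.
Multiplicities: chi_0: 1, chi_1: 2, chi_2: 2, chi_3: 1, chi_4: 3.

Reasoning: Use <chi_rho, chi> = (1/|G|) sum_C |C| * chi_rho(C) * conj(chi(C)) with |G| = 5 for each irreducible chi in the table:
  <chi_rho, chi_0> = (1/5)[1*(9)*conj(1) + 1*(1 + 3*exp(-2*I*pi/5) + exp(-4*I*pi/5) + 2*exp(4*I*pi/5) + 2*exp(2*I*pi/5))*conj(1) + 1*(1 + 2*exp(-2*I*pi/5) + 3*exp(-4*I*pi/5) + exp(2*I*pi/5) + 2*exp(4*I*pi/5))*conj(1) + 1*(1 + 2*exp(-4*I*pi/5) + exp(-2*I*pi/5) + 3*exp(4*I*pi/5) + 2*exp(2*I*pi/5))*conj(1) + 1*(1 + 2*exp(-2*I*pi/5) + 2*exp(-4*I*pi/5) + exp(4*I*pi/5) + 3*exp(2*I*pi/5))*conj(1)]
      = (1/5)[(9) + (1 + 3*exp(-2*I*pi/5) + exp(-4*I*pi/5) + 2*exp(4*I*pi/5) + 2*exp(2*I*pi/5)) + (1 + 2*exp(-2*I*pi/5) + 3*exp(-4*I*pi/5) + exp(2*I*pi/5) + 2*exp(4*I*pi/5)) + (1 + 2*exp(-4*I*pi/5) + exp(-2*I*pi/5) + 3*exp(4*I*pi/5) + 2*exp(2*I*pi/5)) + (1 + 2*exp(-2*I*pi/5) + 2*exp(-4*I*pi/5) + exp(4*I*pi/5) + 3*exp(2*I*pi/5))] = 5/5 = 1
  <chi_rho, chi_1> = (1/5)[1*(9)*conj(1) + 1*(1 + 3*exp(-2*I*pi/5) + exp(-4*I*pi/5) + 2*exp(4*I*pi/5) + 2*exp(2*I*pi/5))*conj(exp(2*I*pi/5)) + 1*(1 + 2*exp(-2*I*pi/5) + 3*exp(-4*I*pi/5) + exp(2*I*pi/5) + 2*exp(4*I*pi/5))*conj(exp(4*I*pi/5)) + 1*(1 + 2*exp(-4*I*pi/5) + exp(-2*I*pi/5) + 3*exp(4*I*pi/5) + 2*exp(2*I*pi/5))*conj(exp(-4*I*pi/5)) + 1*(1 + 2*exp(-2*I*pi/5) + 2*exp(-4*I*pi/5) + exp(4*I*pi/5) + 3*exp(2*I*pi/5))*conj(exp(-2*I*pi/5))]
      = (1/5)[(9) + (2 + 3*exp(-4*I*pi/5) + exp(-2*I*pi/5) + exp(4*I*pi/5) + 2*exp(2*I*pi/5)) + (2 + exp(-2*I*pi/5) + exp(-4*I*pi/5) + 2*exp(4*I*pi/5) + 3*exp(2*I*pi/5)) + (2 + 3*exp(-2*I*pi/5) + 2*exp(-4*I*pi/5) + exp(4*I*pi/5) + exp(2*I*pi/5)) + (2 + 2*exp(-2*I*pi/5) + exp(-4*I*pi/5) + exp(2*I*pi/5) + 3*exp(4*I*pi/5))] = 10/5 = 2
  <chi_rho, chi_2> = (1/5)[1*(9)*conj(1) + 1*(1 + 3*exp(-2*I*pi/5) + exp(-4*I*pi/5) + 2*exp(4*I*pi/5) + 2*exp(2*I*pi/5))*conj(exp(4*I*pi/5)) + 1*(1 + 2*exp(-2*I*pi/5) + 3*exp(-4*I*pi/5) + exp(2*I*pi/5) + 2*exp(4*I*pi/5))*conj(exp(-2*I*pi/5)) + 1*(1 + 2*exp(-4*I*pi/5) + exp(-2*I*pi/5) + 3*exp(4*I*pi/5) + 2*exp(2*I*pi/5))*conj(exp(2*I*pi/5)) + 1*(1 + 2*exp(-2*I*pi/5) + 2*exp(-4*I*pi/5) + exp(4*I*pi/5) + 3*exp(2*I*pi/5))*conj(exp(-4*I*pi/5))]
      = (1/5)[(9) + (2 + 2*exp(-2*I*pi/5) + exp(-4*I*pi/5) + exp(2*I*pi/5) + 3*exp(4*I*pi/5)) + (2 + 3*exp(-2*I*pi/5) + 2*exp(-4*I*pi/5) + exp(4*I*pi/5) + exp(2*I*pi/5)) + (2 + exp(-2*I*pi/5) + exp(-4*I*pi/5) + 2*exp(4*I*pi/5) + 3*exp(2*I*pi/5)) + (2 + 3*exp(-4*I*pi/5) + exp(-2*I*pi/5) + exp(4*I*pi/5) + 2*exp(2*I*pi/5))] = 10/5 = 2
  <chi_rho, chi_3> = (1/5)[1*(9)*conj(1) + 1*(1 + 3*exp(-2*I*pi/5) + exp(-4*I*pi/5) + 2*exp(4*I*pi/5) + 2*exp(2*I*pi/5))*conj(exp(-4*I*pi/5)) + 1*(1 + 2*exp(-2*I*pi/5) + 3*exp(-4*I*pi/5) + exp(2*I*pi/5) + 2*exp(4*I*pi/5))*conj(exp(2*I*pi/5)) + 1*(1 + 2*exp(-4*I*pi/5) + exp(-2*I*pi/5) + 3*exp(4*I*pi/5) + 2*exp(2*I*pi/5))*conj(exp(-2*I*pi/5)) + 1*(1 + 2*exp(-2*I*pi/5) + 2*exp(-4*I*pi/5) + exp(4*I*pi/5) + 3*exp(2*I*pi/5))*conj(exp(4*I*pi/5))]
      = (1/5)[(9) + (1 + 2*exp(-2*I*pi/5) + 2*exp(-4*I*pi/5) + exp(4*I*pi/5) + 3*exp(2*I*pi/5)) + (1 + 2*exp(-4*I*pi/5) + exp(-2*I*pi/5) + 3*exp(4*I*pi/5) + 2*exp(2*I*pi/5)) + (1 + 2*exp(-2*I*pi/5) + 3*exp(-4*I*pi/5) + exp(2*I*pi/5) + 2*exp(4*I*pi/5)) + (1 + 3*exp(-2*I*pi/5) + exp(-4*I*pi/5) + 2*exp(4*I*pi/5) + 2*exp(2*I*pi/5))] = 5/5 = 1
  <chi_rho, chi_4> = (1/5)[1*(9)*conj(1) + 1*(1 + 3*exp(-2*I*pi/5) + exp(-4*I*pi/5) + 2*exp(4*I*pi/5) + 2*exp(2*I*pi/5))*conj(exp(-2*I*pi/5)) + 1*(1 + 2*exp(-2*I*pi/5) + 3*exp(-4*I*pi/5) + exp(2*I*pi/5) + 2*exp(4*I*pi/5))*conj(exp(-4*I*pi/5)) + 1*(1 + 2*exp(-4*I*pi/5) + exp(-2*I*pi/5) + 3*exp(4*I*pi/5) + 2*exp(2*I*pi/5))*conj(exp(4*I*pi/5)) + 1*(1 + 2*exp(-2*I*pi/5) + 2*exp(-4*I*pi/5) + exp(4*I*pi/5) + 3*exp(2*I*pi/5))*conj(exp(2*I*pi/5))]
      = (1/5)[(9) + (3 + 2*exp(-4*I*pi/5) + exp(-2*I*pi/5) + exp(2*I*pi/5) + 2*exp(4*I*pi/5)) + (3 + 2*exp(-2*I*pi/5) + exp(-4*I*pi/5) + exp(4*I*pi/5) + 2*exp(2*I*pi/5)) + (3 + 2*exp(-2*I*pi/5) + exp(-4*I*pi/5) + exp(4*I*pi/5) + 2*exp(2*I*pi/5)) + (3 + 2*exp(-4*I*pi/5) + exp(-2*I*pi/5) + exp(2*I*pi/5) + 2*exp(4*I*pi/5))] = 15/5 = 3
(Exp terms are combined using exp(i*s)*conj(exp(i*t)) = exp(i*(s-t)), and sums of them are collapsed using the identity that for every m > 1 the m distinct m-th roots of unity sum to 0, e.g. 1 + exp(2*I*pi/3) + exp(-2*I*pi/3) = 0.)
Dimension check: dim(rho) = sum (mult * dim) = 1*1 + 2*1 + 2*1 + 1*1 + 3*1 = 9 = chi_rho(e) = 9.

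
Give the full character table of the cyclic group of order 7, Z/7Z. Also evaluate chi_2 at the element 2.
Character table of Z/7Z (irreps indexed chi_0,...,chi_6 with chi_k(m) = zeta_7^(k*m), zeta_7 = exp(2*pi*i/7)):
  irrep \ class  {0} (size 1)  {1} (size 1)    {2} (size 1)    {3} (size 1)    {4} (size 1)    {5} (size 1)    {6} (size 1)  
  chi_0          1             1               1               1               1               1               1             
  chi_1          1             exp(2*I*pi/7)   exp(4*I*pi/7)   exp(6*I*pi/7)   exp(-6*I*pi/7)  exp(-4*I*pi/7)  exp(-2*I*pi/7)
  chi_2          1             exp(4*I*pi/7)   exp(-6*I*pi/7)  exp(-2*I*pi/7)  exp(2*I*pi/7)   exp(6*I*pi/7)   exp(-4*I*pi/7)
  chi_3          1             exp(6*I*pi/7)   exp(-2*I*pi/7)  exp(4*I*pi/7)   exp(-4*I*pi/7)  exp(2*I*pi/7)   exp(-6*I*pi/7)
  chi_4          1             exp(-6*I*pi/7)  exp(2*I*pi/7)   exp(-4*I*pi/7)  exp(4*I*pi/7)   exp(-2*I*pi/7)  exp(6*I*pi/7) 
  chi_5          1             exp(-4*I*pi/7)  exp(6*I*pi/7)   exp(2*I*pi/7)   exp(-2*I*pi/7)  exp(-6*I*pi/7)  exp(4*I*pi/7) 
  chi_6          1             exp(-2*I*pi/7)  exp(-4*I*pi/7)  exp(-6*I*pi/7)  exp(6*I*pi/7)   exp(4*I*pi/7)   exp(2*I*pi/7) 

Spot check: chi_2(2) = zeta_7^(2*2) = zeta_7^4 = exp(-6*I*pi/7).

Solution. Z/7Z is abelian, so all 7 irreducible complex representations are 1-dimensional. They are given by chi_k(m) = zeta_7^(k*m) for k = 0,...,6. Row orthogonality: sum_m chi_k(m) conj(chi_l(m)) = 7 * [k = l].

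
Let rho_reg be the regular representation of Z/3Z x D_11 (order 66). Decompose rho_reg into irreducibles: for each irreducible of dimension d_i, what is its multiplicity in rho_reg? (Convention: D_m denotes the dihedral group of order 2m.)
Each irreducible V_i of dimension d_i appears with multiplicity d_i, i.e. rho_reg = (direct sum over all irreducibles V_i) d_i V_i. The irreducible dimensions for Z/3Z x D_11 are 1, 1, 1, 1, 1, 1, 2, 2, 2, 2, 2, 2, 2, 2, 2, 2, 2, 2, 2, 2, 2: 6 irreducibles of dimension 1, each with multiplicity 1; 15 irreducibles of dimension 2, each with multiplicity 2. Total dimension 6*1*1 + 15*2*2 = 66 = |G|.

Why: General theorem: in the regular representation of a finite group G, each irreducible appears with multiplicity equal to its dimension. Check: dim(rho_reg) = sum d_i^2 = 1 + 1 + 1 + 1 + 1 + 1 + 4 + 4 + 4 + 4 + 4 + 4 + 4 + 4 + 4 + 4 + 4 + 4 + 4 + 4 + 4 = 66 = |G|.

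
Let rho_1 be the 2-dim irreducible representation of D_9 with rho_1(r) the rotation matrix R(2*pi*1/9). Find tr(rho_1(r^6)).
chi_{rho_1}(r^6) = 2*cos(2*pi*1*6/9) = -1

Solution. rho_1(r^6) is rotation by angle 2*pi*1*6/9, whose trace is 2*cos(2*pi*1*6/9) = -1.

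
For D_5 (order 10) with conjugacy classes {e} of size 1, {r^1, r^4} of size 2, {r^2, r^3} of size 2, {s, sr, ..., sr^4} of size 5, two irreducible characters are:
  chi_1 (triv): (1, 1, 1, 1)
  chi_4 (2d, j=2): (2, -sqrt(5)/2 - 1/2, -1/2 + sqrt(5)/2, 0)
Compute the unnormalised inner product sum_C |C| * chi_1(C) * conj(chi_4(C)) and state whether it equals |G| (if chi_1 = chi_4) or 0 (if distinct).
Sum = 0; so <chi_1, chi_4> = 0 (distinct irreducibles are orthogonal).

Working: Compute term by term over conjugacy classes (|C| * chi_1(C) * conj(chi_4(C))):
  1*(1)*conj(2) + 2*(1)*conj(-sqrt(5)/2 - 1/2) + 2*(1)*conj(-1/2 + sqrt(5)/2) + 5*(1)*conj(0)
  = (2) + (-sqrt(5) - 1) + (-1 + sqrt(5)) + (0)
  = 0.
Dividing by |G| = 10 gives 0/10 = 0, matching the row-orthogonality relation <chi_1, chi_4> = [chi_1 = chi_4].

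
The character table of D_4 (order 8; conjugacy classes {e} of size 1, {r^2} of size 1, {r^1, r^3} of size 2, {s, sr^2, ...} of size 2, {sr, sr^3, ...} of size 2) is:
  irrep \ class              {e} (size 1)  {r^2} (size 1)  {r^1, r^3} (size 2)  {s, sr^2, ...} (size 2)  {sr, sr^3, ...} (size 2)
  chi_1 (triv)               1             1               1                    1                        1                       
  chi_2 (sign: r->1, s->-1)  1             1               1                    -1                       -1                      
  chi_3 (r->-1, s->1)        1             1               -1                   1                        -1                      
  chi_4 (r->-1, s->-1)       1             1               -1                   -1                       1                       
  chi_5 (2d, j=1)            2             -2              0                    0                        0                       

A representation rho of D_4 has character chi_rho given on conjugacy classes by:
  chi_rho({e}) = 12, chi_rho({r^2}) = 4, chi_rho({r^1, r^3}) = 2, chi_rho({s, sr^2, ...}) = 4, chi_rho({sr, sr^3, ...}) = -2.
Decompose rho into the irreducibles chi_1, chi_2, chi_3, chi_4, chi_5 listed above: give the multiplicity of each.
Multiplicities: chi_1: 3, chi_2: 2, chi_3: 3, chi_4: 0, chi_5: 2.

Argument: Use <chi_rho, chi> = (1/|G|) sum_C |C| * chi_rho(C) * conj(chi(C)) with |G| = 8 for each irreducible chi in the table:
  <chi_rho, chi_1> = (1/8)[1*(12)*conj(1) + 1*(4)*conj(1) + 2*(2)*conj(1) + 2*(4)*conj(1) + 2*(-2)*conj(1)]
      = (1/8)[(12) + (4) + (4) + (8) + (-4)] = 24/8 = 3
  <chi_rho, chi_2> = (1/8)[1*(12)*conj(1) + 1*(4)*conj(1) + 2*(2)*conj(1) + 2*(4)*conj(-1) + 2*(-2)*conj(-1)]
      = (1/8)[(12) + (4) + (4) + (-8) + (4)] = 16/8 = 2
  <chi_rho, chi_3> = (1/8)[1*(12)*conj(1) + 1*(4)*conj(1) + 2*(2)*conj(-1) + 2*(4)*conj(1) + 2*(-2)*conj(-1)]
      = (1/8)[(12) + (4) + (-4) + (8) + (4)] = 24/8 = 3
  <chi_rho, chi_4> = (1/8)[1*(12)*conj(1) + 1*(4)*conj(1) + 2*(2)*conj(-1) + 2*(4)*conj(-1) + 2*(-2)*conj(1)]
      = (1/8)[(12) + (4) + (-4) + (-8) + (-4)] = 0/8 = 0
  <chi_rho, chi_5> = (1/8)[1*(12)*conj(2) + 1*(4)*conj(-2) + 2*(2)*conj(0) + 2*(4)*conj(0) + 2*(-2)*conj(0)]
      = (1/8)[(24) + (-8) + (0) + (0) + (0)] = 16/8 = 2
Dimension check: dim(rho) = sum (mult * dim) = 3*1 + 2*1 + 3*1 + 0*1 + 2*2 = 12 = chi_rho(e) = 12.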